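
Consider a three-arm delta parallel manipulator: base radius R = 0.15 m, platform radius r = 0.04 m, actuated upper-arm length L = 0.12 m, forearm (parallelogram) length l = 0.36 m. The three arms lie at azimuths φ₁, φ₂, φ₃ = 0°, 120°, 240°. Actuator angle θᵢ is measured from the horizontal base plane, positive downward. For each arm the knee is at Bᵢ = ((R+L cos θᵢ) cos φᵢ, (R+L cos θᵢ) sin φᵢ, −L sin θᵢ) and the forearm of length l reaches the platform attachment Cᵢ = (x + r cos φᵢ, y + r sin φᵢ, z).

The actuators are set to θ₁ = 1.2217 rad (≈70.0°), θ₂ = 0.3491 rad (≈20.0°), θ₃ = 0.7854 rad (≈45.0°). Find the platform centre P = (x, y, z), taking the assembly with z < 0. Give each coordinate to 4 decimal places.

(-0.0949, 0.0498, -0.3709)

φ1=0.0°: virtual centre (0.1510, 0.0000, -0.1128), radius l
S2 = (0.2228·cos120.0°, 0.2228·sin120.0°, -0.0410) = (-0.1114, 0.1929, -0.0410)
S3 = (0.1949·cos240.0°, 0.1949·sin240.0°, -0.0849) = (-0.0974, -0.1687, -0.0849)
eliminate P² terms by subtracting sphere 1 from 2 and 3
plane₁₂: -0.5249x+0.3858y+0.1434z = 0.0158
Cramer: x(z) = -0.0245+0.1896z;  y(z) = 0.0075-0.1138z
quadratic in z: (1.0489)z²+(0.1572)z+(-0.0860)=0, √Δ=0.6209 → z ∈ {-0.3709, 0.2210}; z = -0.3709 (taking z<0)
x = -0.0949, y = 0.0498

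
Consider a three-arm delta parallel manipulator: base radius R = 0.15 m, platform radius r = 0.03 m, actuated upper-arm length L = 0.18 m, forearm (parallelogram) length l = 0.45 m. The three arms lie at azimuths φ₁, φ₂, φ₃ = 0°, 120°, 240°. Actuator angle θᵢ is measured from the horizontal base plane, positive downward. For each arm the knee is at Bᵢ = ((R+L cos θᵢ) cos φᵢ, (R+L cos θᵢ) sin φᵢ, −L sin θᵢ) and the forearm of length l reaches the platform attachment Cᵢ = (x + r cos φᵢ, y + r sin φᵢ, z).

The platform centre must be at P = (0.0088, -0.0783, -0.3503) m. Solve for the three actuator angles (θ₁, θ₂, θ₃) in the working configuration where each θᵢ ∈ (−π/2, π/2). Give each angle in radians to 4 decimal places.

rotate P by −φ1: (0.0088, -0.0783, -0.3503)
  A=0.1112, B=-0.3503, C=(l²−L²−A²−y'²−z²)/(2L)=0.0803
  √(A²+B²)=0.3675;  θ1 = -1.2634+1.3506 ≈ 0.0872
φ2=120.0° → target in arm frame (-0.0722, 0.0315)
  A cos θ + B sin θ = C:  0.1922·cos θ + -0.3503·sin θ = 0.0263
  γ=atan2(-0.3503,0.1922)=-1.0690;  ψ=arccos(0.0657)=1.5050;  θ2=γ+ψ≈0.4361
arm 3 (φ=240.0°): x'=0.0634, y'=0.0468
  A cos θ + B sin θ = C:  0.0566·cos θ + -0.3503·sin θ = 0.1167
  θ3 = atan2(B,A) + arccos(C/0.3548) = -0.1749

θ₁ = 0.0872, θ₂ = 0.4361, θ₃ = -0.1749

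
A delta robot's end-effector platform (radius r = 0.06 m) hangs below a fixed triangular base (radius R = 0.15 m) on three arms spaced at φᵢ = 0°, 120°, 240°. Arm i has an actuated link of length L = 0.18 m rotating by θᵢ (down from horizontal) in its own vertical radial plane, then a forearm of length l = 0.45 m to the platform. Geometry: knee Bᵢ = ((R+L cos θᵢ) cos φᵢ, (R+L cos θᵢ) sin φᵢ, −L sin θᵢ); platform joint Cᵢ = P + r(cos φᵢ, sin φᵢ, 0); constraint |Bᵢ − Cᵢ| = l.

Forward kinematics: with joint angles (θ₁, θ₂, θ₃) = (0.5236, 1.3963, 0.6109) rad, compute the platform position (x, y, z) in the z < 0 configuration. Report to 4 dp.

(0.1162, -0.1711, -0.4855)

S1 = (0.2459·cos0.0°, 0.2459·sin0.0°, -0.0900) = (0.2459, 0.0000, -0.0900)
arm 2 at φ=120.0°: ρ2 = 0.1213;  S2 = (-0.0606, 0.1050, -0.1773)
φ3=240.0°: virtual centre (-0.1187, -0.2056, -0.1032), radius l
eliminate P² terms by subtracting sphere 1 from 2 and 3
plane₁₂: -0.6130x+0.2100y+-0.1745z = -0.0224
det = 0.4053;  x = 0.0236+-0.1909z,  y = -0.0381+0.2740z
into |P−S₁|² = l²: 1.1115z² + 0.2440z + -0.1435 = 0;  Δ = 0.6976;  z = -0.4855 or 0.2660 → z<0 root = -0.4855
x = 0.1162, y = -0.1711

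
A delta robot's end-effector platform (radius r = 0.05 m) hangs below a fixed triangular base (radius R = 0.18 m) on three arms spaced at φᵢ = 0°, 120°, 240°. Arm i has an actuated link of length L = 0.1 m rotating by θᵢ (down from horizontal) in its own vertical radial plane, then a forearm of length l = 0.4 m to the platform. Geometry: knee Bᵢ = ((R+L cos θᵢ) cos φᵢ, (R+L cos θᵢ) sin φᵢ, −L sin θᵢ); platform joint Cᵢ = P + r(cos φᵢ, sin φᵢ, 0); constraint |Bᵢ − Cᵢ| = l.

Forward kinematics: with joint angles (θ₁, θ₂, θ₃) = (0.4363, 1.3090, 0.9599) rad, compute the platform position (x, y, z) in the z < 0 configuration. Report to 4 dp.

(0.0865, -0.0389, -0.4171)

S1 = (0.2206·cos0.0°, 0.2206·sin0.0°, -0.0423) = (0.2206, 0.0000, -0.0423)
φ2=120.0°: virtual centre (-0.0779, 0.1350, -0.0966), radius l
φ3=240.0°: virtual centre (-0.0937, -0.1623, -0.0819), radius l
|S₂|²−|S₁|² = -0.0168;  |S₃|²−|S₁|² = -0.0087
linear system: -0.5971x+0.2700y = -0.0168−-0.1087z; -0.6286x+-0.3245y = -0.0087−-0.0793z
Cramer: x(z) = 0.0215-0.1559z;  y(z) = -0.0149+0.0576z
into |P−S₁|² = l²: 1.0276z² + 0.1449z + -0.1183 = 0;  Δ = 0.5074;  z = -0.4171 or 0.2761 → z<0 root = -0.4171
x = 0.0865, y = -0.0389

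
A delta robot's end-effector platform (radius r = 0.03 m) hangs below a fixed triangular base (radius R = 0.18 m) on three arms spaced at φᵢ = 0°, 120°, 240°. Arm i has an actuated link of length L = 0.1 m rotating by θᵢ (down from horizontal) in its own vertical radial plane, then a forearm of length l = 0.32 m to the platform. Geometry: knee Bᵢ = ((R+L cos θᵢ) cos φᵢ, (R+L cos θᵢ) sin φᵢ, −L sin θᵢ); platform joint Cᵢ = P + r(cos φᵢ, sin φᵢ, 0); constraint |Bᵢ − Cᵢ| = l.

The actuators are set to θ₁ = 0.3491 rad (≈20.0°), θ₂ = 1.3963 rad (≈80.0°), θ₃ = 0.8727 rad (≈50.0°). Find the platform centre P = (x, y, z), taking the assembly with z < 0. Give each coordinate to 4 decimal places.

(0.0736, -0.0464, -0.3011)

arm 1 at φ=0.0°: e+L cos θ1 = 0.2440;  O1 = (0.2440, 0.0000, -0.0342)
O2 = (0.1674·cos120.0°, 0.1674·sin120.0°, -0.0985) = (-0.0837, 0.1449, -0.0985)
φ3=240.0°: virtual centre (-0.1071, -0.1856, -0.0766), radius l
|O₂|²−|O₁|² = -0.0230;  |O₃|²−|O₁|² = -0.0089
linear system: -0.6553x+0.2899y = -0.0230−-0.1286z; -0.7022x+-0.3711y = -0.0089−-0.0848z
det = 0.4468;  x = 0.0249+-0.1618z,  y = -0.0231+0.0777z
sphere 1 gives Az²+Bz+C=0 with A=1.0322, B=0.1357, C=-0.0527;  B²−4AC=0.2360;  roots -0.3011, 0.1696;  negative root z = -0.3011
x = 0.0736, y = -0.0464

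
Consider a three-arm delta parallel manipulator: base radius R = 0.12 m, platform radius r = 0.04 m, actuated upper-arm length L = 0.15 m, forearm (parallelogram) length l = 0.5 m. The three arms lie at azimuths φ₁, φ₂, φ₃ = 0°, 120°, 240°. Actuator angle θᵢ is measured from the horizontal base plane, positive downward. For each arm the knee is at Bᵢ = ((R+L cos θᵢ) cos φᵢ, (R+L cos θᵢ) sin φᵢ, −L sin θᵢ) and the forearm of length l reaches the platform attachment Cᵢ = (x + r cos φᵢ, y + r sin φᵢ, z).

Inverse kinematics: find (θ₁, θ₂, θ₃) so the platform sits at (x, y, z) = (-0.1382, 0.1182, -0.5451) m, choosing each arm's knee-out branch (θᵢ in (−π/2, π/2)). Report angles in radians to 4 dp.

φ1=0.0° → target in arm frame (-0.1382, 0.1182)
  A=0.2182, B=-0.5451, C=(l²−L²−A²−y'²−z²)/(2L)=-0.4374
  γ=atan2(-0.5451,0.2182)=-1.1900;  ψ=arccos(-0.7449)=2.4112;  θ1=γ+ψ≈1.2212
φ2=120.0° → target in arm frame (0.1715, 0.0606)
  A=-0.0915, B=-0.5451, C=(l²−L²−A²−y'²−z²)/(2L)=-0.2722
  √(A²+B²)=0.5527;  θ2 = -1.7370+2.0858 ≈ 0.3488
φ3=240.0° → target in arm frame (-0.0333, -0.1788)
  A cos θ + B sin θ = C:  0.1133·cos θ + -0.5451·sin θ = -0.3814
  √(A²+B²)=0.5567;  θ3 = -1.3659+2.3255 ≈ 0.9596

θ₁ = 1.2212, θ₂ = 0.3488, θ₃ = 0.9596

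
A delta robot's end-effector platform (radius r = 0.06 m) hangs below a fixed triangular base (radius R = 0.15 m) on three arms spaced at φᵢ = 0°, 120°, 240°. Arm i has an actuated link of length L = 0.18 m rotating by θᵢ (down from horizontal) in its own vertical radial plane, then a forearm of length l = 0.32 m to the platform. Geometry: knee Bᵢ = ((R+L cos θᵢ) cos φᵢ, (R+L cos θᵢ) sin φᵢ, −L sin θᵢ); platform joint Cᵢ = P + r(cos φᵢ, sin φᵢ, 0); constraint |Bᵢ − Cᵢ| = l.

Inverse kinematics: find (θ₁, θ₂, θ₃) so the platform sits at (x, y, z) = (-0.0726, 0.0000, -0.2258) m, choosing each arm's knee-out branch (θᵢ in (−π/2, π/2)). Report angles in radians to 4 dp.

θ₁ = 0.6983, θ₂ = 0.0872, θ₃ = 0.0872

φ1=0.0° → target in arm frame (-0.0726, 0.0000)
  A cos θ + B sin θ = C:  0.1626·cos θ + -0.2258·sin θ = -0.0206
  θ1 = atan2(B,A) + arccos(C/0.2783) = 0.6983
rotate P by −φ2: (0.0363, 0.0629, -0.2258)
  A=0.0537, B=-0.2258, C=(l²−L²−A²−y'²−z²)/(2L)=0.0338
  √(A²+B²)=0.2321;  θ2 = -1.3373+1.4245 ≈ 0.0872
φ3=240.0° → target in arm frame (0.0363, -0.0629)
  A cos θ + B sin θ = C:  0.0537·cos θ + -0.2258·sin θ = 0.0338
  γ=atan2(-0.2258,0.0537)=-1.3373;  ψ=arccos(0.1457)=1.4245;  θ3=γ+ψ≈0.0872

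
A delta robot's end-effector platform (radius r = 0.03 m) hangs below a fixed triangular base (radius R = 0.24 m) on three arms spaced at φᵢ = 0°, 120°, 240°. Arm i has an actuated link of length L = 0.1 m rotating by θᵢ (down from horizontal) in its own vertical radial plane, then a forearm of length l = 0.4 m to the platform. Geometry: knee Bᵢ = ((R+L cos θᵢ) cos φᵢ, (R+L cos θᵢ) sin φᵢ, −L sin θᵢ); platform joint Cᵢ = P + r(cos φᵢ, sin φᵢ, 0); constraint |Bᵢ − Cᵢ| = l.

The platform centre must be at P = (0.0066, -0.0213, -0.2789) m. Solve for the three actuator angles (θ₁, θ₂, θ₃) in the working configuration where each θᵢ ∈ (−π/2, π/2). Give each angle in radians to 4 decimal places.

θ₁ = 0.1743, θ₂ = 0.4356, θ₃ = 0.0870

arm 1 (φ=0.0°): x'=0.0066, y'=-0.0213
  e−x'=0.2034;  (l²−L²−(e−x')²−y'²−z²)/2L = 0.1519
  γ=atan2(-0.2789,0.2034)=-0.9407;  ψ=arccos(0.4402)=1.1150;  θ1=γ+ψ≈0.1743
rotate P by −φ2: (-0.0217, 0.0049, -0.2789)
  A=0.2317, B=-0.2789, C=(l²−L²−A²−y'²−z²)/(2L)=0.0924
  θ2 = atan2(B,A) + arccos(C/0.3626) = 0.4356
arm 3 (φ=240.0°): x'=0.0151, y'=0.0164
  e−x'=0.1949;  (l²−L²−(e−x')²−y'²−z²)/2L = 0.1699
  θ3 = atan2(B,A) + arccos(C/0.3402) = 0.0870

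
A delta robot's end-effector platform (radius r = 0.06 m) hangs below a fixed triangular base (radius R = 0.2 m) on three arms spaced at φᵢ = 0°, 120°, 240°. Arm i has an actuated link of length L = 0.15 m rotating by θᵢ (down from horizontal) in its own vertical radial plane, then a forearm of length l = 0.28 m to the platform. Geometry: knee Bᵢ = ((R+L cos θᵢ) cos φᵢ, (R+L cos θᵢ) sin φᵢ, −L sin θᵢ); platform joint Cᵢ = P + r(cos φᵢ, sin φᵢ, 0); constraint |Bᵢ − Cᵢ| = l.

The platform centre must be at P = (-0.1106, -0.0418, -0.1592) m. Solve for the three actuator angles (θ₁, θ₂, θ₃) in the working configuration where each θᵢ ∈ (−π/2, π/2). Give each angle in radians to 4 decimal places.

θ₁ = 1.3964, θ₂ = 0.6107, θ₃ = -0.1739

rotate P by −φ1: (-0.1106, -0.0418, -0.1592)
  A cos θ + B sin θ = C:  0.2506·cos θ + -0.1592·sin θ = -0.1133
  γ=atan2(-0.1592,0.2506)=-0.5660;  ψ=arccos(-0.3816)=1.9624;  θ1=γ+ψ≈1.3964
rotate P by −φ2: (0.0191, 0.1167, -0.1592)
  A cos θ + B sin θ = C:  0.1209·cos θ + -0.1592·sin θ = 0.0077
  γ=atan2(-0.1592,0.1209)=-0.9213;  ψ=arccos(0.0387)=1.5320;  θ2=γ+ψ≈0.6107
φ3=240.0° → target in arm frame (0.0915, -0.0749)
  A cos θ + B sin θ = C:  0.0485·cos θ + -0.1592·sin θ = 0.0753
  θ3 = atan2(B,A) + arccos(C/0.1664) = -0.1739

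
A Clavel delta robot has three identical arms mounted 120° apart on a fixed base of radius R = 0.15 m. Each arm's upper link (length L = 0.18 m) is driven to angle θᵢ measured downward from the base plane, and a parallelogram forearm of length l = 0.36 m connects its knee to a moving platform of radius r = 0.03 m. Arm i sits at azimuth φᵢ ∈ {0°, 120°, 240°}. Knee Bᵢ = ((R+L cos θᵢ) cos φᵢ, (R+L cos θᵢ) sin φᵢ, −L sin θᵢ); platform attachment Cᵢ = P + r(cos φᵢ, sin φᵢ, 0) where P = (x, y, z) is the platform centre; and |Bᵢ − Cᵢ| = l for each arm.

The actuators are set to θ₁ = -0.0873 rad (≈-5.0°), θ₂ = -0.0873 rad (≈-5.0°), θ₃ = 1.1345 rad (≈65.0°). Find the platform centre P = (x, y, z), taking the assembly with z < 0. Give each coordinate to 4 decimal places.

arm 1 at φ=0.0°: e+L cos θ1 = 0.2993;  centre 1 = (0.2993, 0.0000, 0.0157)
centre 2 = (0.2993·cos120.0°, 0.2993·sin120.0°, 0.0157) = (-0.1497, 0.2592, 0.0157)
φ3=240.0°: virtual centre (-0.0980, -0.1698, -0.1631), radius l
|centre ₂|²−|centre ₁|² = 0.0000;  |centre ₃|²−|centre ₁|² = -0.0248
plane₁₂: -0.8979x+0.5184y+0.0000z = 0.0000
det = 0.7169;  x = 0.0179+-0.2586z,  y = 0.0310+-0.4480z
quadratic in z: (1.2676)z²+(0.0864)z+(-0.0492)=0, √Δ=0.5069 → z ∈ {-0.2340, 0.1659}; z = -0.2340 (taking z<0)
x = 0.0784, y = 0.1359

(0.0784, 0.1359, -0.2340)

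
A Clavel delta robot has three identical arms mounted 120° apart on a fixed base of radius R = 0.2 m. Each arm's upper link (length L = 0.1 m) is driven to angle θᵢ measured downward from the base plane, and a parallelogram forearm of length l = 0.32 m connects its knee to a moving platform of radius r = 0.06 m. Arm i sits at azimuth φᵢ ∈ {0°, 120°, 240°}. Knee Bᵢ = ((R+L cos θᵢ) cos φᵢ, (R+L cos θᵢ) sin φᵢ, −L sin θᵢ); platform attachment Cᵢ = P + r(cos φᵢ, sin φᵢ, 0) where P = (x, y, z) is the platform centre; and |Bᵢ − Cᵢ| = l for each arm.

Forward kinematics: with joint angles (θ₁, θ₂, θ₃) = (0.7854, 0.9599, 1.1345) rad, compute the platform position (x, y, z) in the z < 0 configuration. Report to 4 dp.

(0.0268, 0.0159, -0.3321)

arm 1 at φ=0.0°: ρ1 = 0.2107;  S1 = (0.2107, 0.0000, -0.0707)
φ2=120.0°: virtual centre (-0.0987, 0.1709, -0.0819), radius l
S3 = (0.1823·cos240.0°, 0.1823·sin240.0°, -0.0906) = (-0.0911, -0.1578, -0.0906)
subtract pairs → two planes through P
plane₁₂: -0.6188x+0.3418y+-0.0224z = -0.0037
det = 0.4017;  x = 0.0097+-0.0515z,  y = 0.0067+-0.0277z
sphere 1 gives Az²+Bz+C=0 with A=1.0034, B=0.1618, C=-0.0570;  B²−4AC=0.2548;  roots -0.3321, 0.1709;  negative root z = -0.3321
x = 0.0268, y = 0.0159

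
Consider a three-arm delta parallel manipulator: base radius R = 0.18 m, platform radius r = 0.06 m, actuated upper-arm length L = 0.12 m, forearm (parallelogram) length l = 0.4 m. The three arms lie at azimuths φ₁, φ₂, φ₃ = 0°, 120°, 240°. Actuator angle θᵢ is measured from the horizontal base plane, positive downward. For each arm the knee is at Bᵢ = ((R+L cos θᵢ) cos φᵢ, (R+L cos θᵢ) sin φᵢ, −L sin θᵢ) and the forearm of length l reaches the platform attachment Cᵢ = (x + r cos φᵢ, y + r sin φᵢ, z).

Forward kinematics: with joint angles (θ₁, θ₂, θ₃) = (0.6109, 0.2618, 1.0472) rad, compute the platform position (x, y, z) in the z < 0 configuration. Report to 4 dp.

(0.0097, 0.0994, -0.3953)

arm 1 at φ=0.0°: e+L cos θ1 = 0.2183;  centre 1 = (0.2183, 0.0000, -0.0688)
arm 2 at φ=120.0°: e+L cos θ2 = 0.2359;  centre 2 = (-0.1180, 0.2043, -0.0311)
arm 3 at φ=240.0°: e+L cos θ3 = 0.1800;  centre 3 = (-0.0900, -0.1559, -0.1039)
|centre ₂|²−|centre ₁|² = 0.0042;  |centre ₃|²−|centre ₁|² = -0.0092
plane₁₂: -0.6725x+0.4086y+0.0755z = 0.0042
Cramer: x(z) = 0.0053-0.0111z;  y(z) = 0.0190-0.2032z
sphere 1 gives Az²+Bz+C=0 with A=1.0414, B=0.1347, C=-0.1095;  B²−4AC=0.4744;  roots -0.3953, 0.2660;  negative root z = -0.3953
x = 0.0097, y = 0.0994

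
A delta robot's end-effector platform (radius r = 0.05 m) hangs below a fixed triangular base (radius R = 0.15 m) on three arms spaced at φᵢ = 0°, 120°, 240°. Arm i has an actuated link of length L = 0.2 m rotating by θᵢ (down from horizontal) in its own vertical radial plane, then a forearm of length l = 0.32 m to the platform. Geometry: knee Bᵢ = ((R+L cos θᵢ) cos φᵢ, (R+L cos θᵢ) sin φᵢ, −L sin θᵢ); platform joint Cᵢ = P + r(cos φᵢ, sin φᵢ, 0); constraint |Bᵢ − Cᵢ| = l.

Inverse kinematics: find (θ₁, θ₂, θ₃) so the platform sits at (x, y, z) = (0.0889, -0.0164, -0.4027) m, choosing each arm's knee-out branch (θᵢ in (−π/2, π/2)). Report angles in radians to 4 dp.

θ₁ = 0.6983, θ₂ = 1.2218, θ₃ = 1.1346

φ1=0.0° → target in arm frame (0.0889, -0.0164)
  A=0.0111, B=-0.4027, C=(l²−L²−A²−y'²−z²)/(2L)=-0.2504
  √(A²+B²)=0.4029;  θ1 = -1.5432+2.2415 ≈ 0.6983
arm 2 (φ=120.0°): x'=-0.0587, y'=-0.0688
  A=0.1587, B=-0.4027, C=(l²−L²−A²−y'²−z²)/(2L)=-0.3242
  √(A²+B²)=0.4328;  θ2 = -1.1955+2.4173 ≈ 1.2218
arm 3 (φ=240.0°): x'=-0.0302, y'=0.0852
  e−x'=0.1302;  (l²−L²−(e−x')²−y'²−z²)/2L = -0.3100
  θ3 = atan2(B,A) + arccos(C/0.4232) = 1.1346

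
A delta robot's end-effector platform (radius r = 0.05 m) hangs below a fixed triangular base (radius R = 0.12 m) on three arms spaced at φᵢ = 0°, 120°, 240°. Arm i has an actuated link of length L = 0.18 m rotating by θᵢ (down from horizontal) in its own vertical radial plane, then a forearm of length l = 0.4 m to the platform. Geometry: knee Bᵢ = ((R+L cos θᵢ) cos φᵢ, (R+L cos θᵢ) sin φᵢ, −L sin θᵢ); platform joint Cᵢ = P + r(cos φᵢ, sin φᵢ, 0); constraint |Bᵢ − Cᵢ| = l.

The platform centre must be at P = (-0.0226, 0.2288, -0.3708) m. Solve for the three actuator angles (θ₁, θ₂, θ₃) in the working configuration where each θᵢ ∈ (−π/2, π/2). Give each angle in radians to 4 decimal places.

φ1=0.0° → target in arm frame (-0.0226, 0.2288)
  A=0.0926, B=-0.3708, C=(l²−L²−A²−y'²−z²)/(2L)=-0.1967
  √(A²+B²)=0.3822;  θ1 = -1.3261+2.1115 ≈ 0.7854
arm 2 (φ=120.0°): x'=0.2094, y'=-0.0948
  e−x'=-0.1394;  (l²−L²−(e−x')²−y'²−z²)/2L = -0.1065
  √(A²+B²)=0.3962;  θ2 = -1.9305+1.8429 ≈ -0.0876
rotate P by −φ3: (-0.1868, -0.1340, -0.3708)
  e−x'=0.2568;  (l²−L²−(e−x')²−y'²−z²)/2L = -0.2606
  θ3 = atan2(B,A) + arccos(C/0.4511) = 1.2217

θ₁ = 0.7854, θ₂ = -0.0876, θ₃ = 1.2217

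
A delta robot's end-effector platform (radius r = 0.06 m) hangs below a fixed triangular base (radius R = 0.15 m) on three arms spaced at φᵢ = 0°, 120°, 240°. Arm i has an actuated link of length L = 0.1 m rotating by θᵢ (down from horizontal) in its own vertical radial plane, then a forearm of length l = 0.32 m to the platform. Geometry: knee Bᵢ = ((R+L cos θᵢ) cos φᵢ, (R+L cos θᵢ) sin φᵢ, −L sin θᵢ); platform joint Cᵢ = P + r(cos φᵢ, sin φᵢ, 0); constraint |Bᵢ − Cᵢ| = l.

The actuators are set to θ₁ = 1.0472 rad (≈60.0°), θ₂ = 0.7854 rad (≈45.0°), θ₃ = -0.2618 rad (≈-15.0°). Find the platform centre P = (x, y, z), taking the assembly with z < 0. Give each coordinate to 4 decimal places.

(-0.0899, -0.0962, -0.2873)

φ1=0.0°: virtual centre (0.1400, 0.0000, -0.0866), radius l
φ2=120.0°: virtual centre (-0.0804, 0.1392, -0.0707), radius l
φ3=240.0°: virtual centre (-0.0933, -0.1616, 0.0259), radius l
subtract pairs → two planes through P
linear system: -0.4407x+0.2784y = 0.0037−0.0318z; -0.4666x+-0.3232y = 0.0084−0.2250z
Cramer: x(z) = -0.0130+0.2677z;  y(z) = -0.0072+0.3096z
sphere 1 gives Az²+Bz+C=0 with A=1.1675, B=0.0868, C=-0.0714;  B²−4AC=0.3412;  roots -0.2873, 0.2130;  negative root z = -0.2873
x = -0.0899, y = -0.0962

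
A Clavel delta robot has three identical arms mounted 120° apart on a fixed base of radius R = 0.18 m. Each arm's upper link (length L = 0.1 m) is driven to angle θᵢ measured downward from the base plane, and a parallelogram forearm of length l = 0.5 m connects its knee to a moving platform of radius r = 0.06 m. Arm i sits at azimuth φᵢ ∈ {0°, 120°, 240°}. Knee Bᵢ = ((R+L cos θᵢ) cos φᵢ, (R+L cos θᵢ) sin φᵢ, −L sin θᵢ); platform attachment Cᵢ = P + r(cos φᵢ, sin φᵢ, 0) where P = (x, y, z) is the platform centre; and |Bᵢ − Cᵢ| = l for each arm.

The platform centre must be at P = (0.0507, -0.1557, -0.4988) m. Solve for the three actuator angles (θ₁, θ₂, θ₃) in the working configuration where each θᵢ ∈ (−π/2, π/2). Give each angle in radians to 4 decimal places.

rotate P by −φ1: (0.0507, -0.1557, -0.4988)
  e−x'=0.0693;  (l²−L²−(e−x')²−y'²−z²)/2L = -0.1892
  θ1 = atan2(B,A) + arccos(C/0.5036) = 0.5233
φ2=120.0° → target in arm frame (-0.1602, 0.0339)
  e−x'=0.2802;  (l²−L²−(e−x')²−y'²−z²)/2L = -0.4423
  θ2 = atan2(B,A) + arccos(C/0.5721) = 1.3955
φ3=240.0° → target in arm frame (0.1095, 0.1218)
  e−x'=0.0105;  (l²−L²−(e−x')²−y'²−z²)/2L = -0.1187
  γ=atan2(-0.4988,0.0105)=-1.5497;  ψ=arccos(-0.2379)=1.8110;  θ3=γ+ψ≈0.2613

θ₁ = 0.5233, θ₂ = 1.3955, θ₃ = 0.2613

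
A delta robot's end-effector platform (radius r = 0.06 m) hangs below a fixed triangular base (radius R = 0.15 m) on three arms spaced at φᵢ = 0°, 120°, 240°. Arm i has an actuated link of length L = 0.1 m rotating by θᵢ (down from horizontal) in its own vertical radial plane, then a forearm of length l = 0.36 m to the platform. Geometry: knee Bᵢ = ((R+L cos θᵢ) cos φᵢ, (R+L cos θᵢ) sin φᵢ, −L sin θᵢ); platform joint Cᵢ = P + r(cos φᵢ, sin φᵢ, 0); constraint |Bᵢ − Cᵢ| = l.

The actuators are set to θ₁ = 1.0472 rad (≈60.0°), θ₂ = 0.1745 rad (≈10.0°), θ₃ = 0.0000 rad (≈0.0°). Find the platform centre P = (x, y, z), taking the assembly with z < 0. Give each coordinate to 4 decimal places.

(-0.1274, -0.0174, -0.3270)

arm 1 at φ=0.0°: e+L cos θ1 = 0.1400;  centre 1 = (0.1400, 0.0000, -0.0866)
centre 2 = (0.1885·cos120.0°, 0.1885·sin120.0°, -0.0174) = (-0.0942, 0.1632, -0.0174)
φ3=240.0°: virtual centre (-0.0950, -0.1645, 0.0000), radius l
eliminate P² terms by subtracting sphere 1 from 2 and 3
linear system: -0.4685x+0.3265y = 0.0087−0.1385z; -0.4700x+-0.3291y = 0.0090−0.1732z
Cramer: x(z) = -0.0189+0.3320z;  y(z) = -0.0004+0.0522z
sphere 1 gives Az²+Bz+C=0 with A=1.1129, B=0.0677, C=-0.0969;  B²−4AC=0.4357;  roots -0.3270, 0.2662;  negative root z = -0.3270
x = -0.1274, y = -0.0174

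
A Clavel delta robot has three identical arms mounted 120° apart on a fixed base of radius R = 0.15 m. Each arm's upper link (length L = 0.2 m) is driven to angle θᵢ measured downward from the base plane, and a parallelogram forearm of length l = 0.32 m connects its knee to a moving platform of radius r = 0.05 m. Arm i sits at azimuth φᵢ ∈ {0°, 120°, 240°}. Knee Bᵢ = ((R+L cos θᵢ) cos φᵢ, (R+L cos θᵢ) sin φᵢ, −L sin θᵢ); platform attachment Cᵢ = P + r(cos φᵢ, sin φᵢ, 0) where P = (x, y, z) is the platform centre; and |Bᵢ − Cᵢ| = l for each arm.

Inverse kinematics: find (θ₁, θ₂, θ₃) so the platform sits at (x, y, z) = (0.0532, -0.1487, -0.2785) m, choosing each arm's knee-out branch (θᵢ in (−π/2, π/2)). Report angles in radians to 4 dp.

arm 1 (φ=0.0°): x'=0.0532, y'=-0.1487
  A cos θ + B sin θ = C:  0.0468·cos θ + -0.2785·sin θ = -0.0987
  √(A²+B²)=0.2824;  θ1 = -1.4043+1.9277 ≈ 0.5234
arm 2 (φ=120.0°): x'=-0.1554, y'=0.0283
  A cos θ + B sin θ = C:  0.2554·cos θ + -0.2785·sin θ = -0.2029
  θ2 = atan2(B,A) + arccos(C/0.3779) = 1.3091
arm 3 (φ=240.0°): x'=0.1022, y'=0.1204
  A=-0.0022, B=-0.2785, C=(l²−L²−A²−y'²−z²)/(2L)=-0.0742
  γ=atan2(-0.2785,-0.0022)=-1.5786;  ψ=arccos(-0.2663)=1.8404;  θ3=γ+ψ≈0.2617

θ₁ = 0.5234, θ₂ = 1.3091, θ₃ = 0.2617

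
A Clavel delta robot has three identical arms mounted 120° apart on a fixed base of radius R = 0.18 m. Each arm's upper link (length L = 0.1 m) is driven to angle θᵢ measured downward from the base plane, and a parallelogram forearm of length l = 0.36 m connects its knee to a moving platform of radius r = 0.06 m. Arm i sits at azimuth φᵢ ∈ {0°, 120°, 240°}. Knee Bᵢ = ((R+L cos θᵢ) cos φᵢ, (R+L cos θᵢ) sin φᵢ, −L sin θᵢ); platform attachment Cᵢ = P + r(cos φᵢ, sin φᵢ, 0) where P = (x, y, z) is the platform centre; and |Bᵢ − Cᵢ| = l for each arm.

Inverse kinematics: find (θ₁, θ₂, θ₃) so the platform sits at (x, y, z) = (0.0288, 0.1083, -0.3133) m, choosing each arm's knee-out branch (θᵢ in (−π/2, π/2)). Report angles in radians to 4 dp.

θ₁ = 0.2619, θ₂ = -0.0870, θ₃ = 1.0477

arm 1 (φ=0.0°): x'=0.0288, y'=0.1083
  A cos θ + B sin θ = C:  0.0912·cos θ + -0.3133·sin θ = 0.0070
  γ=atan2(-0.3133,0.0912)=-1.2875;  ψ=arccos(0.0214)=1.5494;  θ1=γ+ψ≈0.2619
rotate P by −φ2: (0.0794, -0.0791, -0.3133)
  A=0.0406, B=-0.3133, C=(l²−L²−A²−y'²−z²)/(2L)=0.0677
  √(A²+B²)=0.3159;  θ2 = -1.4419+1.3549 ≈ -0.0870
φ3=240.0° → target in arm frame (-0.1082, -0.0292)
  A=0.2282, B=-0.3133, C=(l²−L²−A²−y'²−z²)/(2L)=-0.1574
  γ=atan2(-0.3133,0.2282)=-0.9413;  ψ=arccos(-0.4061)=1.9890;  θ3=γ+ψ≈1.0477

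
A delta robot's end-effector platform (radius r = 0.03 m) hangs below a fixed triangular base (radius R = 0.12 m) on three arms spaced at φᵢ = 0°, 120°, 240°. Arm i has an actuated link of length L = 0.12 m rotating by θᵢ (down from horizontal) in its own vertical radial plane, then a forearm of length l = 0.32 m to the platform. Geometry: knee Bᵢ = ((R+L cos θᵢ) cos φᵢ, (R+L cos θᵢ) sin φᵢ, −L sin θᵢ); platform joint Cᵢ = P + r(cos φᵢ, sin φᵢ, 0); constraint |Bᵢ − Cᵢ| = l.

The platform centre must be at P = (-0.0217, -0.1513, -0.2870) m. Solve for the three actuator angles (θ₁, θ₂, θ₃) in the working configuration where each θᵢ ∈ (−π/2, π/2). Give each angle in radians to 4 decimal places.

arm 1 (φ=0.0°): x'=-0.0217, y'=-0.1513
  A cos θ + B sin θ = C:  0.1117·cos θ + -0.2870·sin θ = -0.1239
  γ=atan2(-0.2870,0.1117)=-1.1996;  ψ=arccos(-0.4023)=1.9849;  θ1=γ+ψ≈0.7852
arm 2 (φ=120.0°): x'=-0.1202, y'=0.0944
  A cos θ + B sin θ = C:  0.2102·cos θ + -0.2870·sin θ = -0.1978
  γ=atan2(-0.2870,0.2102)=-0.9387;  ψ=arccos(-0.5559)=2.1603;  θ2=γ+ψ≈1.2216
φ3=240.0° → target in arm frame (0.1419, 0.0569)
  A cos θ + B sin θ = C:  -0.0519·cos θ + -0.2870·sin θ = -0.0012
  γ=atan2(-0.2870,-0.0519)=-1.7496;  ψ=arccos(-0.0042)=1.5750;  θ3=γ+ψ≈-0.1746

θ₁ = 0.7852, θ₂ = 1.2216, θ₃ = -0.1746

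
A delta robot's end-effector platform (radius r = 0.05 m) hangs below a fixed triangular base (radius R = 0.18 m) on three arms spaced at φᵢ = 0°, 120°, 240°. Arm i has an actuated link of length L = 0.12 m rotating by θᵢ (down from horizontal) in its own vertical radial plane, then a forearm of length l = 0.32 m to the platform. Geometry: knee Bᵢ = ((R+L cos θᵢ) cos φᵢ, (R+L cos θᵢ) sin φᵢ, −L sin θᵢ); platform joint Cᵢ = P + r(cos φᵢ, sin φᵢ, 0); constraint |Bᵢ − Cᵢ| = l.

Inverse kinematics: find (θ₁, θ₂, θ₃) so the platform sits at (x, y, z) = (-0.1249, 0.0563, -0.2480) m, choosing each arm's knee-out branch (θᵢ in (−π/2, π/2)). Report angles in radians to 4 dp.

θ₁ = 1.3089, θ₂ = -0.2614, θ₃ = 0.5240

arm 1 (φ=0.0°): x'=-0.1249, y'=0.0563
  A cos θ + B sin θ = C:  0.2549·cos θ + -0.2480·sin θ = -0.1735
  √(A²+B²)=0.3556;  θ1 = -0.7717+2.0805 ≈ 1.3089
arm 2 (φ=120.0°): x'=0.1112, y'=0.0800
  A cos θ + B sin θ = C:  0.0188·cos θ + -0.2480·sin θ = 0.0823
  γ=atan2(-0.2480,0.0188)=-1.4952;  ψ=arccos(0.3307)=1.2337;  θ2=γ+ψ≈-0.2614
rotate P by −φ3: (0.0137, -0.1363, -0.2480)
  A cos θ + B sin θ = C:  0.1163·cos θ + -0.2480·sin θ = -0.0234
  θ3 = atan2(B,A) + arccos(C/0.2739) = 0.5240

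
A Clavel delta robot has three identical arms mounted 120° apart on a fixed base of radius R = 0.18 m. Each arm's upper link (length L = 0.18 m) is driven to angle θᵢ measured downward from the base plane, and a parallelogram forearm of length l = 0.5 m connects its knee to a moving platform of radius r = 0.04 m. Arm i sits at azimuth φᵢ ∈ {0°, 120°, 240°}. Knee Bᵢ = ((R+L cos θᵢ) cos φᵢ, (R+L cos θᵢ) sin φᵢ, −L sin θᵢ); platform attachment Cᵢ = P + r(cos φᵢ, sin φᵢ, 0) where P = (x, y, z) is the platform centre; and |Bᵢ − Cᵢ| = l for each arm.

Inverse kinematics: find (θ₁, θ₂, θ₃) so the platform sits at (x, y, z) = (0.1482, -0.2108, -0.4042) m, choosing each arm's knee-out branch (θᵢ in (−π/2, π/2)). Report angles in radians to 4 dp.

rotate P by −φ1: (0.1482, -0.2108, -0.4042)
  e−x'=-0.0082;  (l²−L²−(e−x')²−y'²−z²)/2L = 0.0270
  θ1 = atan2(B,A) + arccos(C/0.4043) = -0.0871
rotate P by −φ2: (-0.2567, -0.0229, -0.4042)
  A=0.3967, B=-0.4042, C=(l²−L²−A²−y'²−z²)/(2L)=-0.2879
  √(A²+B²)=0.5663;  θ2 = -0.7948+2.1041 ≈ 1.3093
rotate P by −φ3: (0.1085, 0.2337, -0.4042)
  A cos θ + B sin θ = C:  0.0315·cos θ + -0.4042·sin θ = -0.0039
  √(A²+B²)=0.4054;  θ3 = -1.4929+1.5805 ≈ 0.0875

θ₁ = -0.0871, θ₂ = 1.3093, θ₃ = 0.0875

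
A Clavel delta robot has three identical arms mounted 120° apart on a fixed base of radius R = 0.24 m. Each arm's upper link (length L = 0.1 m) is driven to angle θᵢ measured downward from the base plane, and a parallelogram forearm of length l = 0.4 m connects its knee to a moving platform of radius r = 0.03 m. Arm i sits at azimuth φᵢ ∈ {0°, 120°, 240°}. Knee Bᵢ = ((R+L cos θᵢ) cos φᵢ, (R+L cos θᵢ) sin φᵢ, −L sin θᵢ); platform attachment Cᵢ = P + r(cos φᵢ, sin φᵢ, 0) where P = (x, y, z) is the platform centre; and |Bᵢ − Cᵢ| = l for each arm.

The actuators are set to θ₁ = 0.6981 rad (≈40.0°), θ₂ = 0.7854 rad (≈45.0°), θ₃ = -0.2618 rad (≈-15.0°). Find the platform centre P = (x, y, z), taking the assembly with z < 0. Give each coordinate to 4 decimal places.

centre 1 = (0.2866·cos0.0°, 0.2866·sin0.0°, -0.0643) = (0.2866, 0.0000, -0.0643)
centre 2 = (0.2807·cos120.0°, 0.2807·sin120.0°, -0.0707) = (-0.1404, 0.2431, -0.0707)
centre 3 = (0.3066·cos240.0°, 0.3066·sin240.0°, 0.0259) = (-0.1533, -0.2655, 0.0259)
eliminate P² terms by subtracting sphere 1 from 2 and 3
plane₁₂: -0.8539x+0.4862y+-0.0129z = -0.0025
Cramer: x(z) = -0.0031+0.0917z;  y(z) = -0.0106+0.1876z
quadratic in z: (1.0436)z²+(0.0714)z+(-0.0718)=0, √Δ=0.5521 → z ∈ {-0.2987, 0.2303}; z = -0.2987 (taking z<0)
x = -0.0305, y = -0.0666

(-0.0305, -0.0666, -0.2987)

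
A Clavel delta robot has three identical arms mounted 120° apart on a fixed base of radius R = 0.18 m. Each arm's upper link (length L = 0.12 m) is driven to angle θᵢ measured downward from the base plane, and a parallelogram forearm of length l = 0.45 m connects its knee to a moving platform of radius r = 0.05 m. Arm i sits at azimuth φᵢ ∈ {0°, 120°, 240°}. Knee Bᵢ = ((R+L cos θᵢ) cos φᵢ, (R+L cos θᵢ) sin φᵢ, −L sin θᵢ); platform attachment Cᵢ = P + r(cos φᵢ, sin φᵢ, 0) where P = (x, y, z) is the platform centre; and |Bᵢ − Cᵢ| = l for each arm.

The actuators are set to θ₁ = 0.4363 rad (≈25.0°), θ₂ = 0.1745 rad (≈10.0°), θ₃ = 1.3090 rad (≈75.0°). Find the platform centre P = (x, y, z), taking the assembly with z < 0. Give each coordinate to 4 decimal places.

arm 1 at φ=0.0°: (R−r)+L cos θ1 = 0.2388;  S1 = (0.2388, 0.0000, -0.0507)
arm 2 at φ=120.0°: (R−r)+L cos θ2 = 0.2482;  S2 = (-0.1241, 0.2149, -0.0208)
S3 = (0.1611·cos240.0°, 0.1611·sin240.0°, -0.1159) = (-0.0805, -0.1395, -0.1159)
subtract pairs → two planes through P
linear system: -0.7257x+0.4299y = 0.0024−0.0598z; -0.6386x+-0.2790y = -0.0202−-0.1304z
Cramer: x(z) = 0.0168-0.0826z;  y(z) = 0.0340-0.2784z
sphere 1 gives Az²+Bz+C=0 with A=1.0843, B=0.1191, C=-0.1495;  B²−4AC=0.6626;  roots -0.4303, 0.3204;  negative root z = -0.4303
x = 0.0523, y = 0.1538

(0.0523, 0.1538, -0.4303)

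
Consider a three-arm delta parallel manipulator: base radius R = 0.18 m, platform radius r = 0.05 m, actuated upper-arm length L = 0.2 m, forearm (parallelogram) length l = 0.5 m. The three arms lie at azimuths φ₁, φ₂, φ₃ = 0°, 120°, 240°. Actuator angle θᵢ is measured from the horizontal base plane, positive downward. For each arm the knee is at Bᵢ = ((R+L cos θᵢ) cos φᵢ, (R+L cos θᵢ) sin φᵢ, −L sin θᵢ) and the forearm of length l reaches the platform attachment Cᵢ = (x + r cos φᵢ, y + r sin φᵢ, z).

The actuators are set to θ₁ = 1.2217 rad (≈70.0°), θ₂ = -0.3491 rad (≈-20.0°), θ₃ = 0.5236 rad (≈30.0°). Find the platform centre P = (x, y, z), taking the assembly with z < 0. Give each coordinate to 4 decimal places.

(-0.2350, 0.1265, -0.4028)

φ1=0.0°: virtual centre (0.1984, 0.0000, -0.1879), radius l
arm 2 at φ=120.0°: e+L cos θ2 = 0.3179;  O2 = (-0.1590, 0.2753, 0.0684)
φ3=240.0°: virtual centre (-0.1516, -0.2626, -0.1000), radius l
|O₂|²−|O₁|² = 0.0311;  |O₃|²−|O₁|² = 0.0272
linear system: -0.7148x+0.5507y = 0.0311−0.5127z; -0.7000x+-0.5252y = 0.0272−0.1759z
det = 0.7609;  x = -0.0412+0.4812z,  y = 0.0030+-0.3065z
quadratic in z: (1.3255)z²+(0.1435)z+(-0.1573)=0, √Δ=0.9243 → z ∈ {-0.4028, 0.2946}; z = -0.4028 (taking z<0)
x = -0.2350, y = 0.1265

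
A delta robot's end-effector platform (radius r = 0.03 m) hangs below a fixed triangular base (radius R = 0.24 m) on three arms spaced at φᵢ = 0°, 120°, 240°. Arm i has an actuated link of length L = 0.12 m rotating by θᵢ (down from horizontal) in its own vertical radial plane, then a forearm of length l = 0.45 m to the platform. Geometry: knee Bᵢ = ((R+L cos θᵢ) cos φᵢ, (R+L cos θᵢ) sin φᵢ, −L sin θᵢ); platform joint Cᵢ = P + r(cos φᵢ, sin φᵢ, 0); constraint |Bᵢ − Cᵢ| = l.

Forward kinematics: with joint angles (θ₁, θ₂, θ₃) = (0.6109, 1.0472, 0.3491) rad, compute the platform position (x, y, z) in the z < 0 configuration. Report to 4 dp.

S1 = (0.3083·cos0.0°, 0.3083·sin0.0°, -0.0688) = (0.3083, 0.0000, -0.0688)
φ2=120.0°: virtual centre (-0.1350, 0.2338, -0.1039), radius l
φ3=240.0°: virtual centre (-0.1614, -0.2795, -0.0410), radius l
eliminate P² terms by subtracting sphere 1 from 2 and 3
[-0.8866 0.4677 -0.0702]·P = -0.0161;  [-0.9394 -0.5590 0.0556]·P = 0.0061
Cramer: x(z) = 0.0066-0.0142z;  y(z) = -0.0219+0.1232z
quadratic in z: (1.0154)z²+(0.1408)z+(-0.1062)=0, √Δ=0.6718 → z ∈ {-0.4002, 0.2615}; z = -0.4002 (taking z<0)
x = 0.0122, y = -0.0712

(0.0122, -0.0712, -0.4002)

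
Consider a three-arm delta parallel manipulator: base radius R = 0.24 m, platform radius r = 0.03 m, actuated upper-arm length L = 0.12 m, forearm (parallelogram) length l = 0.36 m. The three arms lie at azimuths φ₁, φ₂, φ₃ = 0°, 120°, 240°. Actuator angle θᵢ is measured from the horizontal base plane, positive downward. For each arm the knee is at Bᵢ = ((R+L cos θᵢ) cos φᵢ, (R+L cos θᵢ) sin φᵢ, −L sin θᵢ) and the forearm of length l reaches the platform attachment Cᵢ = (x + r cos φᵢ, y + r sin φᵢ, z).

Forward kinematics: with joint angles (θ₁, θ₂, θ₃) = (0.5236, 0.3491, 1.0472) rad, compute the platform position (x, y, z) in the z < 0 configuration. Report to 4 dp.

φ1=0.0°: virtual centre (0.3139, 0.0000, -0.0600), radius l
φ2=120.0°: virtual centre (-0.1614, 0.2795, -0.0410), radius l
φ3=240.0°: virtual centre (-0.1350, -0.2338, -0.1039), radius l
eliminate P² terms by subtracting sphere 1 from 2 and 3
linear system: -0.9506x+0.5590y = 0.0037−0.0379z; -0.8978x+-0.4677y = -0.0184−-0.0878z
Cramer: x(z) = 0.0091-0.0332z;  y(z) = 0.0220-0.1242z
sphere 1 gives Az²+Bz+C=0 with A=1.0165, B=0.1347, C=-0.0326;  B²−4AC=0.1506;  roots -0.2572, 0.1246;  negative root z = -0.2572
x = 0.0176, y = 0.0540

(0.0176, 0.0540, -0.2572)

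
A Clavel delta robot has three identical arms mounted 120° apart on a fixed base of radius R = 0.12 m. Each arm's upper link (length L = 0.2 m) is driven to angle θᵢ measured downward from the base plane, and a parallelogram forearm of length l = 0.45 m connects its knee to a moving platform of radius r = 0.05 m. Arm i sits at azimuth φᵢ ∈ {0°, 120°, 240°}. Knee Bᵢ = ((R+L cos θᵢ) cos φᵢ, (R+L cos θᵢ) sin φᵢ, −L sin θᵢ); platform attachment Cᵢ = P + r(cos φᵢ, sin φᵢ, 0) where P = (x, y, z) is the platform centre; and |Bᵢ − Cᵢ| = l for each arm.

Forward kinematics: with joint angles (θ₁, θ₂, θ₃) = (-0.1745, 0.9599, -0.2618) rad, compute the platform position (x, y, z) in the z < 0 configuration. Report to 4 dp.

(0.1057, -0.2083, -0.3301)

arm 1 at φ=0.0°: (R−r)+L cos θ1 = 0.2670;  S1 = (0.2670, 0.0000, 0.0347)
arm 2 at φ=120.0°: (R−r)+L cos θ2 = 0.1847;  S2 = (-0.0924, 0.1600, -0.1638)
S3 = (0.2632·cos240.0°, 0.2632·sin240.0°, 0.0518) = (-0.1316, -0.2279, 0.0518)
|S₂|²−|S₁|² = -0.0115;  |S₃|²−|S₁|² = -0.0005
linear system: -0.7186x+0.3199y = -0.0115−-0.3971z; -0.7971x+-0.4559y = -0.0005−0.0341z
Cramer: x(z) = 0.0093-0.2920z;  y(z) = -0.0151+0.5853z
into |P−S₁|² = l²: 1.4279z² + 0.0633z + -0.1347 = 0;  Δ = 0.7732;  z = -0.3301 or 0.2857 → z<0 root = -0.3301
x = 0.1057, y = -0.2083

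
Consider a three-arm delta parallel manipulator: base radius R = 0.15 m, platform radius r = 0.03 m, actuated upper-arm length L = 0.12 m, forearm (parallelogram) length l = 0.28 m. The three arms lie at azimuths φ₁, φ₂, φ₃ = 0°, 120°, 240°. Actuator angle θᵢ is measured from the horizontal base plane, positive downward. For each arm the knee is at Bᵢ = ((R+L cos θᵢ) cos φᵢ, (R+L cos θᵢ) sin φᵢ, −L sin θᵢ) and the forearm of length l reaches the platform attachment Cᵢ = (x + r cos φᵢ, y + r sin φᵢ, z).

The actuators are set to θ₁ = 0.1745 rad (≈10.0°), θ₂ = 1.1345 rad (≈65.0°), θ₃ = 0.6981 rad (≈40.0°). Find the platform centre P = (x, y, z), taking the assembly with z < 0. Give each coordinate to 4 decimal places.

φ1=0.0°: virtual centre (0.2382, 0.0000, -0.0208), radius l
arm 2 at φ=120.0°: ρ2 = 0.1707;  O2 = (-0.0854, 0.1478, -0.1088)
arm 3 at φ=240.0°: ρ3 = 0.2119;  O3 = (-0.1060, -0.1835, -0.0771)
subtract pairs → two planes through P
plane₁₂: -0.6471x+0.2957y+-0.1758z = -0.0162
Cramer: x(z) = 0.0177-0.2218z;  y(z) = -0.0160+0.1092z
quadratic in z: (1.0611)z²+(0.1360)z+(-0.0291)=0, √Δ=0.3768 → z ∈ {-0.2416, 0.1135}; z = -0.2416 (taking z<0)
x = 0.0713, y = -0.0424

(0.0713, -0.0424, -0.2416)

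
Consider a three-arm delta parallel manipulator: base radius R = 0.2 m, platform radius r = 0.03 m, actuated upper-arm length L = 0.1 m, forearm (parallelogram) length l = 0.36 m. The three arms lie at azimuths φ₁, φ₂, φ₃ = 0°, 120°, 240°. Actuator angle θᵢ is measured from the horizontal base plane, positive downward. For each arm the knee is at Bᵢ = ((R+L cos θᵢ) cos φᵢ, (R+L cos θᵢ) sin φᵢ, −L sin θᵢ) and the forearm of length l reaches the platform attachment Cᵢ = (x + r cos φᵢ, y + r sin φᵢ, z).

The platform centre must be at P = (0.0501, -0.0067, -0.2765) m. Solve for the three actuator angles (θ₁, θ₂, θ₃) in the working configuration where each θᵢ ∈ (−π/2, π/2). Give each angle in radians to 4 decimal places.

θ₁ = -0.0876, θ₂ = 0.6106, θ₃ = 0.5233

arm 1 (φ=0.0°): x'=0.0501, y'=-0.0067
  A cos θ + B sin θ = C:  0.1199·cos θ + -0.2765·sin θ = 0.1436
  γ=atan2(-0.2765,0.1199)=-1.1616;  ψ=arccos(0.4766)=1.0740;  θ1=γ+ψ≈-0.0876
rotate P by −φ2: (-0.0309, -0.0400, -0.2765)
  A=0.2009, B=-0.2765, C=(l²−L²−A²−y'²−z²)/(2L)=0.0060
  θ2 = atan2(B,A) + arccos(C/0.3418) = 0.6106
rotate P by −φ3: (-0.0192, 0.0467, -0.2765)
  A=0.1892, B=-0.2765, C=(l²−L²−A²−y'²−z²)/(2L)=0.0257
  √(A²+B²)=0.3351;  θ3 = -0.9706+1.4939 ≈ 0.5233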